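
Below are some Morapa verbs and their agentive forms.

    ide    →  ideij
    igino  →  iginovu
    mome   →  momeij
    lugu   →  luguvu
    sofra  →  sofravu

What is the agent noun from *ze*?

zeij

The suffix is conditioned by the last vowel: -ij when the last vowel of the stem is a front vowel (*ide*, *mome*); -vu when the last vowel of the stem is a back vowel (*igino*, *lugu*, *sofra*).
The last vowel of *ze* is /e/, which is a front vowel, so the suffix is -ij, giving *zeij*.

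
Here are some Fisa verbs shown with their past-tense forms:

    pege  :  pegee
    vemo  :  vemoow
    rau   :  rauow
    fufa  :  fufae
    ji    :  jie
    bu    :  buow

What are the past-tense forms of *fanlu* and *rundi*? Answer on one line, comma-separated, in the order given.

The pattern is rounding harmony: -ow when the last vowel of the stem is a rounded vowel (*vemo*, *rau*, *bu*); -e when the last vowel of the stem is an unrounded vowel (*pege*, *fufa*, *ji*).
*fanlu*: last vowel = /u/, a rounded vowel → -ow → *fanluow*.
*rundi*: last vowel = /i/, an unrounded vowel → -e → *rundie*.

fanluow, rundie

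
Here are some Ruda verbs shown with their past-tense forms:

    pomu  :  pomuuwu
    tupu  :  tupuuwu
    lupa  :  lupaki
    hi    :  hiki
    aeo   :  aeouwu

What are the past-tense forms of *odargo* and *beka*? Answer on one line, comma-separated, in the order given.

The suffix is conditioned by the last vowel: -uwu when the last vowel of the stem is a rounded vowel (*pomu*, *tupu*, *aeo*); -ki when the last vowel of the stem is an unrounded vowel (*lupa*, *hi*).
The last vowel of *odargo* is /o/, which is a rounded vowel, so the suffix is -uwu, giving *odargouwu*.
*beka*: last vowel = /a/, an unrounded vowel → -ki → *bekaki*.

odargouwu, bekaki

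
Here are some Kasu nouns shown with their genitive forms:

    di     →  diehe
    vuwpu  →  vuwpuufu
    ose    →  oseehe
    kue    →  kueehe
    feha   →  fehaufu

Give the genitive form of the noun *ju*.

The suffix is conditioned by the last vowel: -ehe when the last vowel of the stem is a front vowel (*di*, *ose*, *kue*); -ufu when the last vowel of the stem is a back vowel (*vuwpu*, *feha*).
*ju*: last vowel = /u/, a back vowel → -ufu → *juufu*.

juufu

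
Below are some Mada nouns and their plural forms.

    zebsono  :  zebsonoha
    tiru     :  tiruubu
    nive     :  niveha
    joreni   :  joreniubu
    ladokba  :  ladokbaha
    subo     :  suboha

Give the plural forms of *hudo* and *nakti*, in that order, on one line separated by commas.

hudoha, naktiubu

The alternation tracks the last vowel of the stem — -ubu when the last vowel of the stem is a high vowel (*tiru*, *joreni*); -ha when the last vowel of the stem is a non-high vowel (*zebsono*, *nive*, *ladokba*, *subo*).
Since the last vowel of *hudo* is /o/ (a non-high vowel), it takes -ha, giving *hudoha*.
The last vowel of *nakti* is /i/, which is a high vowel, so the suffix is -ubu, giving *naktiubu*.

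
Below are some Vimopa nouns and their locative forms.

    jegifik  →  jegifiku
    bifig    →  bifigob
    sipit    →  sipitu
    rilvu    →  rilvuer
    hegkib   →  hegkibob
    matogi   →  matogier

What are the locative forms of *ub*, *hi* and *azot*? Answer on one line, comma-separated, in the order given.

The pattern is voicing of the final sound: -u when the stem ends in a voiceless consonant (*jegifik*, *sipit*); -ob when the stem ends in a voiced consonant (*bifig*, *hegkib*); -er when the stem ends in a vowel (*rilvu*, *matogi*).
The final sound of *ub* is /b/, which is a voiced consonant, so the suffix is -ob, giving *ubob*.
*hi* — final sound /i/ (a vowel) → -er → *hier*.
*azot* — final sound /t/ (a voiceless consonant) → -u → *azotu*.

ubob, hier, azotu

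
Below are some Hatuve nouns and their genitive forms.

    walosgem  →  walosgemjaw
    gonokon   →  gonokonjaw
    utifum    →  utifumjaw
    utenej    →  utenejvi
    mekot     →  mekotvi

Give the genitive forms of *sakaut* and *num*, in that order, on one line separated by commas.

The suffix is conditioned by the final consonant: -jaw when the stem ends in a nasal (*walosgem*, *gonokon*, *utifum*); -vi when the stem ends in a non-nasal consonant (*utenej*, *mekot*).
*sakaut*: final consonant = /t/, non-nasal → -vi → *sakautvi*.
*num* — final consonant /m/ (a nasal) → -jaw → *numjaw*.

sakautvi, numjaw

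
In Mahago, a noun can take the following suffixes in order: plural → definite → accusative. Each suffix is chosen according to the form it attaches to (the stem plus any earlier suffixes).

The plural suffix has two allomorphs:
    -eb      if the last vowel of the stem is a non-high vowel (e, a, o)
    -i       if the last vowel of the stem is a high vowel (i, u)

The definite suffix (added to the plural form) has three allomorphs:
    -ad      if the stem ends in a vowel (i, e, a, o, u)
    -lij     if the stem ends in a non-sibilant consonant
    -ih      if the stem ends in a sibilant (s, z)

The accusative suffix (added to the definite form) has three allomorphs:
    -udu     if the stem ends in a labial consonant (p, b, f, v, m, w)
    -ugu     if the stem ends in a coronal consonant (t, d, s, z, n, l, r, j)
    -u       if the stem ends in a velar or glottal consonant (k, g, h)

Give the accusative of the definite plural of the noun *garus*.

*garus*: last vowel = /u/, a high vowel → -i → *garusi*.
The plural form *garusi* — final sound /i/ (a vowel) → -ad → *garusiad*.
The definite form *garusiad* — final consonant /d/ (coronal) → -ugu → *garusiadugu*.

garusiadugu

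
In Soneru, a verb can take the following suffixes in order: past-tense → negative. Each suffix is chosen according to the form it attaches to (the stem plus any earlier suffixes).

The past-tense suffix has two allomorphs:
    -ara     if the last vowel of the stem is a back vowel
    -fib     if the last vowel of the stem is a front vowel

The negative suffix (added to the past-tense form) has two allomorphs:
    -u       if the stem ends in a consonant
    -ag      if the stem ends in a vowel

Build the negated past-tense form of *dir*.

dirfibu

The last vowel of *dir* is /i/, which is a front vowel, so the past-tense suffix is -fib, giving *dirfib*.
The past-tense form *dirfib* — final sound /b/ (a consonant) → -u → *dirfibu*.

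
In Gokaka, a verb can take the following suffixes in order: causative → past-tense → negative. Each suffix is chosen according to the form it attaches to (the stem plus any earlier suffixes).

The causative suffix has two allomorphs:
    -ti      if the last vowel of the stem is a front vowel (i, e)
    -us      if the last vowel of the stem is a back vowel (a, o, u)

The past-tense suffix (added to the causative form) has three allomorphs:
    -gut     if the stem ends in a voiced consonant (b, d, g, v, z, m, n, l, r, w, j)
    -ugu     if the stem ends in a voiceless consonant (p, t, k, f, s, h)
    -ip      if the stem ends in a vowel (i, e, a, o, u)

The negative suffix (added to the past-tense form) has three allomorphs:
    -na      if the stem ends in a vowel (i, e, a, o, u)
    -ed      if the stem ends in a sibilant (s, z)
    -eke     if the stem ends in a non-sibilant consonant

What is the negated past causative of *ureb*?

The last vowel of *ureb* is /e/, which is a front vowel, so the causative suffix is -ti, giving *urebti*.
The final sound of the causative form *urebti* is /i/, which is a vowel, so the past-tense suffix is -ip, giving *urebtiip*.
The final sound of the past-tense form *urebtiip* is /p/, which is a non-sibilant consonant, so the negative suffix is -eke, giving *urebtiipeke*.

urebtiipeke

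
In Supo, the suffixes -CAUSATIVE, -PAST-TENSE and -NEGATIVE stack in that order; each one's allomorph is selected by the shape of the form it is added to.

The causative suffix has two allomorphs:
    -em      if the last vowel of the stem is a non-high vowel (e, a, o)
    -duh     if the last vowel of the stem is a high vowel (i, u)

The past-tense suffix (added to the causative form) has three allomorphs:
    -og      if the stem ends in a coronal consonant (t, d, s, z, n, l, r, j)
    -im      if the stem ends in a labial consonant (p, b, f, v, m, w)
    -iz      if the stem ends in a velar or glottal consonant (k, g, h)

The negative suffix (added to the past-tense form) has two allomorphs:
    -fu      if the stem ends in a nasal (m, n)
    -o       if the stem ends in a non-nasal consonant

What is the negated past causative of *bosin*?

bosinduhizo

*bosin*: last vowel = /i/, a high vowel → -duh → *bosinduh*.
Since the final consonant of the causative form *bosinduh* is /h/ (velar/glottal), it takes -iz, giving *bosinduhiz*.
The final consonant of the past-tense form *bosinduhiz* is /z/, which is non-nasal, so the negative suffix is -o, giving *bosinduhizo*.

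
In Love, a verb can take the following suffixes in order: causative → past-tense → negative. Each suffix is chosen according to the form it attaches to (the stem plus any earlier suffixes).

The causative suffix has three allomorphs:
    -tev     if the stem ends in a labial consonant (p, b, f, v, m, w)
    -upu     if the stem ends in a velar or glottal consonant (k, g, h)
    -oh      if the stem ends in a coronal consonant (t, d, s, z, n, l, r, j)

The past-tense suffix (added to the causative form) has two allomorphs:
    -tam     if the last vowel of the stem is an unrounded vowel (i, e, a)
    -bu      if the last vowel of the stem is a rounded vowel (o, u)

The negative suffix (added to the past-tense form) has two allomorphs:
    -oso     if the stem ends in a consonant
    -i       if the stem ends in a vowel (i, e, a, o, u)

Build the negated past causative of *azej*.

*azej* — final consonant /j/ (coronal) → -oh → *azejoh*.
Since the last vowel of the causative form *azejoh* is /o/ (a rounded vowel), it takes -bu, giving *azejohbu*.
The past-tense form *azejohbu* — final sound /u/ (a vowel) → -i → *azejohbui*.

azejohbui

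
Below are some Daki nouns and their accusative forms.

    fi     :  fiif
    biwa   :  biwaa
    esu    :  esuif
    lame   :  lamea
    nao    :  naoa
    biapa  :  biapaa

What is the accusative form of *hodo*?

The suffix is conditioned by the last vowel: -if when the last vowel of the stem is a high vowel (*fi*, *esu*); -a when the last vowel of the stem is a non-high vowel (*biwa*, *lame*, *nao*, *biapa*).
The last vowel of *hodo* is /o/, which is a non-high vowel, so the suffix is -a, giving *hodoa*.

hodoa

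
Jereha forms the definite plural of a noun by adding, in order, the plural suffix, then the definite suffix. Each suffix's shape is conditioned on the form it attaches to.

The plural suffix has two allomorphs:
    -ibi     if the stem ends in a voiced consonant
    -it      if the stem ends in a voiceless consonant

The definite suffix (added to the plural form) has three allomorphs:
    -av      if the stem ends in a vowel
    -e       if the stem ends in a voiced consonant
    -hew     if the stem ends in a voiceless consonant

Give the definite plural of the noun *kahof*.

*kahof* — final consonant /f/ (voiceless) → -it → *kahofit*.
The plural form *kahofit*: final sound = /t/, a voiceless consonant → -hew → *kahofithew*.

kahofithew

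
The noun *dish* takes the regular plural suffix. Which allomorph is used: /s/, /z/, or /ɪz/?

The stem *dish* ends in a sibilant (/s, z, ʃ, ʒ, tʃ, dʒ/).
The plural suffix surfaces as /ɪz/ after sibilants, /s/ after other voiceless consonants, and /z/ after other voiced sounds.
So the plural -s on *dish* is pronounced /ɪz/.

/ɪz/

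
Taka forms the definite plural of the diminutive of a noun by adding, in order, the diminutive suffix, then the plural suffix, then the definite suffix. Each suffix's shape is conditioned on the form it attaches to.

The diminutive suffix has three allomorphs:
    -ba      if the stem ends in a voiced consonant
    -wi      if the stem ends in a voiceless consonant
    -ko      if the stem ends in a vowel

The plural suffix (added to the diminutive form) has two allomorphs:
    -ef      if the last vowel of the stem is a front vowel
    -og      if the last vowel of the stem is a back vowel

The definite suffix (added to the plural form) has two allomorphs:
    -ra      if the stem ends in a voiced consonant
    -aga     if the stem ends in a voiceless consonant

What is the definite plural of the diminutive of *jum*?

The final sound of *jum* is /m/, which is a voiced consonant, so the diminutive suffix is -ba, giving *jumba*.
Since the last vowel of the diminutive form *jumba* is /a/ (a back vowel), it takes -og, giving *jumbaog*.
The plural form *jumbaog*: final consonant = /g/, voiced → -ra → *jumbaogra*.

jumbaogra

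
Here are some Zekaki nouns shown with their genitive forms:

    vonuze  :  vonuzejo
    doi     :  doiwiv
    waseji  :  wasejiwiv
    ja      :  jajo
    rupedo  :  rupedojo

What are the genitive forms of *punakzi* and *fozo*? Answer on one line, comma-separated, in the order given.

punakziwiv, fozojo

The alternation tracks the last vowel of the stem — -wiv when the last vowel of the stem is a high vowel (*doi*, *waseji*); -jo when the last vowel of the stem is a non-high vowel (*vonuze*, *ja*, *rupedo*).
Since the last vowel of *punakzi* is /i/ (a high vowel), it takes -wiv, giving *punakziwiv*.
*fozo* — last vowel /o/ (a non-high vowel) → -jo → *fozojo*.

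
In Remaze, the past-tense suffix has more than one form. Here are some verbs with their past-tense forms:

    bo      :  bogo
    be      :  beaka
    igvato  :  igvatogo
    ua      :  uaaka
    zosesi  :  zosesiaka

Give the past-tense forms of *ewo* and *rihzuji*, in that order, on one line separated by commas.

ewogo, rihzujiaka

The alternation tracks the last vowel of the stem — -go when the last vowel of the stem is a rounded vowel (*bo*, *igvato*); -aka when the last vowel of the stem is an unrounded vowel (*be*, *ua*, *zosesi*).
*ewo*: last vowel = /o/, a rounded vowel → -go → *ewogo*.
Since the last vowel of *rihzuji* is /i/ (an unrounded vowel), it takes -aka, giving *rihzujiaka*.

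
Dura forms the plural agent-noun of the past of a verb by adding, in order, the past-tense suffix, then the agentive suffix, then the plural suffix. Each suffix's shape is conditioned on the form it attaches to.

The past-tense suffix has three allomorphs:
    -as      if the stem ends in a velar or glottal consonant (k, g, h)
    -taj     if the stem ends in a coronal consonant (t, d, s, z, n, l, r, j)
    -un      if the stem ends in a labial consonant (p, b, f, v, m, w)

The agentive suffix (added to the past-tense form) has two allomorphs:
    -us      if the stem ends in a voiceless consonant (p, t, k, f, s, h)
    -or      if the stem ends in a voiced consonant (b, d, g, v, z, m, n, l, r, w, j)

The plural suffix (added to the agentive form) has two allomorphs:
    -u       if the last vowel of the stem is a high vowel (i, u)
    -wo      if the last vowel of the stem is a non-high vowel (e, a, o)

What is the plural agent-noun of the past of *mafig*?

The final consonant of *mafig* is /g/, which is velar/glottal, so the past-tense suffix is -as, giving *mafigas*.
The past-tense form *mafigas*: final consonant = /s/, voiceless → -us → *mafigasus*.
The last vowel of the agentive form *mafigasus* is /u/, which is a high vowel, so the plural suffix is -u, giving *mafigasusu*.

mafigasusu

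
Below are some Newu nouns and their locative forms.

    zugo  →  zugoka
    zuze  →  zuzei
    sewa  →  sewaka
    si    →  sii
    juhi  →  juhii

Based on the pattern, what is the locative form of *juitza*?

juitzaka

Looking at the last vowel of each stem: -i when the last vowel of the stem is a front vowel (*zuze*, *si*, *juhi*); -ka when the last vowel of the stem is a back vowel (*zugo*, *sewa*).
*juitza* — last vowel /a/ (a back vowel) → -ka → *juitzaka*.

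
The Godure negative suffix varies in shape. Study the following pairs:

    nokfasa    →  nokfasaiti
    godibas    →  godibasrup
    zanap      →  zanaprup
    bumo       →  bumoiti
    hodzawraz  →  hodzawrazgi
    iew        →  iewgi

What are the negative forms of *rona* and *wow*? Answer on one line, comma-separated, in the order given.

The pattern is voicing of the final sound: -rup when the stem ends in a voiceless consonant (*godibas*, *zanap*); -gi when the stem ends in a voiced consonant (*hodzawraz*, *iew*); -iti when the stem ends in a vowel (*nokfasa*, *bumo*).
*rona* — final sound /a/ (a vowel) → -iti → *ronaiti*.
*wow*: final sound = /w/, a voiced consonant → -gi → *wowgi*.

ronaiti, wowgi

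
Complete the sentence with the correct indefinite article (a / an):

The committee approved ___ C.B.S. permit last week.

The indefinite article is chosen by the initial *sound* of the following word, not its spelling.
The initialism *C.B.S.* is read letter by letter; the first letter, C, is pronounced /siː/, which begins with a consonant sound.
So the article is *a*: The committee approved a C.B.S. permit last week.

a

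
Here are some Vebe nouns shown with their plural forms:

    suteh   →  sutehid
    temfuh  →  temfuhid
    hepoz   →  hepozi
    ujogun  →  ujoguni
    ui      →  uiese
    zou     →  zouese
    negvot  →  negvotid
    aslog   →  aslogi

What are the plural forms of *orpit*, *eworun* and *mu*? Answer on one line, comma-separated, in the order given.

Looking at the final sound of each stem: -id when the stem ends in a voiceless consonant (*suteh*, *temfuh*, *negvot*); -i when the stem ends in a voiced consonant (*hepoz*, *ujogun*, *aslog*); -ese when the stem ends in a vowel (*ui*, *zou*).
Since the final sound of *orpit* is /t/ (a voiceless consonant), it takes -id, giving *orpitid*.
The final sound of *eworun* is /n/, which is a voiced consonant, so the suffix is -i, giving *eworuni*.
Since the final sound of *mu* is /u/ (a vowel), it takes -ese, giving *muese*.

orpitid, eworuni, muese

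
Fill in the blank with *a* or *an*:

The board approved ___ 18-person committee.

The indefinite article is chosen by the initial *sound* of the following word, not its spelling.
The number *18* is spoken "eighteen", beginning with /ˌeɪˈtiːn/ — a vowel sound.
So the article is *an*: The board approved an 18-person committee.

an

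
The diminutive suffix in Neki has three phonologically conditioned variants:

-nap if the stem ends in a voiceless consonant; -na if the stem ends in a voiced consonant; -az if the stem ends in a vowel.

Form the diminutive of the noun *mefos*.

mefosnap

Since the final sound of *mefos* is /s/ (a voiceless consonant), it takes -nap, giving *mefosnap*.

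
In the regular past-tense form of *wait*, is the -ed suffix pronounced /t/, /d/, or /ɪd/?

/ɪd/

The stem *wait* ends in /t/ or /d/.
The -ed suffix is realized as /ɪd/ after /t, d/; as /t/ after other voiceless consonants; and as /d/ after other voiced sounds.
So -ed on *wait* is pronounced /ɪd/.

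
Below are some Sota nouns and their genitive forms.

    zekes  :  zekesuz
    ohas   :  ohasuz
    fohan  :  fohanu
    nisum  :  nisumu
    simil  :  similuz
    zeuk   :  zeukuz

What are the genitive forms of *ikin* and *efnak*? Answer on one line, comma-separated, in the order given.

The alternation tracks the final consonant of the stem — -u when the stem ends in a nasal (*fohan*, *nisum*); -uz when the stem ends in a non-nasal consonant (*zekes*, *ohas*, *simil*, *zeuk*).
*ikin* — final consonant /n/ (a nasal) → -u → *ikinu*.
*efnak*: final consonant = /k/, non-nasal → -uz → *efnakuz*.

ikinu, efnakuz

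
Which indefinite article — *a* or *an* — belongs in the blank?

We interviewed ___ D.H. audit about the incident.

a

The indefinite article is chosen by the initial *sound* of the following word, not its spelling.
The initialism *D.H.* is read letter by letter; the first letter, D, is pronounced /diː/, which begins with a consonant sound.
So the article is *a*: We interviewed a D.H. audit about the incident.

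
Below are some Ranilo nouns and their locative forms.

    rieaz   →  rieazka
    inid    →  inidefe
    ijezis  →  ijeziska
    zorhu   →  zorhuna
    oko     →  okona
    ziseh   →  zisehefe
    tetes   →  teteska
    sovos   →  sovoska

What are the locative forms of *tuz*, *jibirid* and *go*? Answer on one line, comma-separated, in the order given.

The suffix is conditioned by the final sound: -ka when the stem ends in a sibilant (*rieaz*, *ijezis*, *tetes*, *sovos*); -efe when the stem ends in a non-sibilant consonant (*inid*, *ziseh*); -na when the stem ends in a vowel (*zorhu*, *oko*).
*tuz* — final sound /z/ (a sibilant) → -ka → *tuzka*.
The final sound of *jibirid* is /d/, which is a non-sibilant consonant, so the suffix is -efe, giving *jibiridefe*.
Since the final sound of *go* is /o/ (a vowel), it takes -na, giving *gona*.

tuzka, jibiridefe, gona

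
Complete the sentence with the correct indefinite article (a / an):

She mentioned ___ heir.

The indefinite article is chosen by the initial *sound* of the following word, not its spelling.
*heir* begins with the sound /ɛ/ (silent h) — a vowel sound.
So the article is *an*: She mentioned an heir.

an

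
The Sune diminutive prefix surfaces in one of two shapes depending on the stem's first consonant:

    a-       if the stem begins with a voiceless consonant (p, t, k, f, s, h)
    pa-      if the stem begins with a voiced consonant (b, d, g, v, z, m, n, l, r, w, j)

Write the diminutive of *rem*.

parem

*rem* — first consonant /r/ (voiced) → pa- → *parem*.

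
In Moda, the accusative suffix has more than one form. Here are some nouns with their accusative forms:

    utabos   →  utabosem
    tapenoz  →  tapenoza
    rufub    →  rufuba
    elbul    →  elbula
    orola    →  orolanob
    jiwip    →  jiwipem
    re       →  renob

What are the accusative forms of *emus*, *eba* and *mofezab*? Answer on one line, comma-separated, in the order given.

The pattern is voicing of the final sound: -em when the stem ends in a voiceless consonant (*utabos*, *jiwip*); -a when the stem ends in a voiced consonant (*tapenoz*, *rufub*, *elbul*); -nob when the stem ends in a vowel (*orola*, *re*).
*emus*: final sound = /s/, a voiceless consonant → -em → *emusem*.
Since the final sound of *eba* is /a/ (a vowel), it takes -nob, giving *ebanob*.
The final sound of *mofezab* is /b/, which is a voiced consonant, so the suffix is -a, giving *mofezaba*.

emusem, ebanob, mofezaba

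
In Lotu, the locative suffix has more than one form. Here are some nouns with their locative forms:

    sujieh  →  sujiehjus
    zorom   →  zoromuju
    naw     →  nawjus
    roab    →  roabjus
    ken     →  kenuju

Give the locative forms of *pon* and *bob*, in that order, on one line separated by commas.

ponuju, bobjus

The pattern is nasality of the final consonant: -uju when the stem ends in a nasal (*zorom*, *ken*); -jus when the stem ends in a non-nasal consonant (*sujieh*, *naw*, *roab*).
*pon*: final consonant = /n/, a nasal → -uju → *ponuju*.
*bob*: final consonant = /b/, non-nasal → -jus → *bobjus*.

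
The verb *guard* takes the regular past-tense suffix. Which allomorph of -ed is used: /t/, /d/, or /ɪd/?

The stem *guard* ends in /t/ or /d/.
The -ed suffix is realized as /ɪd/ after /t, d/; as /t/ after other voiceless consonants; and as /d/ after other voiced sounds.
So -ed on *guard* is pronounced /ɪd/.

/ɪd/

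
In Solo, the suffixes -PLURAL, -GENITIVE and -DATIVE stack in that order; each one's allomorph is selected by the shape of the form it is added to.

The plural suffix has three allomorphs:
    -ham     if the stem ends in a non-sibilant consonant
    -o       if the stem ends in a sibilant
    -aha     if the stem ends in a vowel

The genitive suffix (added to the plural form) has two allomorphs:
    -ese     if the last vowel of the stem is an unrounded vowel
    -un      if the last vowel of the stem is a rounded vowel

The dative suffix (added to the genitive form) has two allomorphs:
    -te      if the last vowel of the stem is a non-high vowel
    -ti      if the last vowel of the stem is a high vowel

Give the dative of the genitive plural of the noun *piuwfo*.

The final sound of *piuwfo* is /o/, which is a vowel, so the plural suffix is -aha, giving *piuwfoaha*.
Since the last vowel of the plural form *piuwfoaha* is /a/ (an unrounded vowel), it takes -ese, giving *piuwfoahaese*.
Since the last vowel of the genitive form *piuwfoahaese* is /e/ (a non-high vowel), it takes -te, giving *piuwfoahaesete*.

piuwfoahaesete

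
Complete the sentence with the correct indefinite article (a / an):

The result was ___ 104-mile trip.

The indefinite article is chosen by the initial *sound* of the following word, not its spelling.
The number *104* is spoken "one hundred …", beginning with /wʌn/ — a consonant sound.
So the article is *a*: The result was a 104-mile trip.

a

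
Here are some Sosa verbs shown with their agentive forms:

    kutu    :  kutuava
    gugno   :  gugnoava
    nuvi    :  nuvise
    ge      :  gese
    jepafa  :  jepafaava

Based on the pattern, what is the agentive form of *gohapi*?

gohapise

The pattern is front/back vowel harmony: -se when the last vowel of the stem is a front vowel (*nuvi*, *ge*); -ava when the last vowel of the stem is a back vowel (*kutu*, *gugno*, *jepafa*).
The last vowel of *gohapi* is /i/, which is a front vowel, so the suffix is -se, giving *gohapise*.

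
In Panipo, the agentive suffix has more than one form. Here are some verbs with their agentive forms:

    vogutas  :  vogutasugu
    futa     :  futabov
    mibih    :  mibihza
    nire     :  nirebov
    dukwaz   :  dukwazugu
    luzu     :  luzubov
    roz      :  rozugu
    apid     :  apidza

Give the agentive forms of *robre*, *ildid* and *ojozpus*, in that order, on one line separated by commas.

robrebov, ildidza, ojozpusugu

The suffix is conditioned by the final sound: -ugu when the stem ends in a sibilant (*vogutas*, *dukwaz*, *roz*); -za when the stem ends in a non-sibilant consonant (*mibih*, *apid*); -bov when the stem ends in a vowel (*futa*, *nire*, *luzu*).
The final sound of *robre* is /e/, which is a vowel, so the suffix is -bov, giving *robrebov*.
*ildid*: final sound = /d/, a non-sibilant consonant → -za → *ildidza*.
*ojozpus* — final sound /s/ (a sibilant) → -ugu → *ojozpusugu*.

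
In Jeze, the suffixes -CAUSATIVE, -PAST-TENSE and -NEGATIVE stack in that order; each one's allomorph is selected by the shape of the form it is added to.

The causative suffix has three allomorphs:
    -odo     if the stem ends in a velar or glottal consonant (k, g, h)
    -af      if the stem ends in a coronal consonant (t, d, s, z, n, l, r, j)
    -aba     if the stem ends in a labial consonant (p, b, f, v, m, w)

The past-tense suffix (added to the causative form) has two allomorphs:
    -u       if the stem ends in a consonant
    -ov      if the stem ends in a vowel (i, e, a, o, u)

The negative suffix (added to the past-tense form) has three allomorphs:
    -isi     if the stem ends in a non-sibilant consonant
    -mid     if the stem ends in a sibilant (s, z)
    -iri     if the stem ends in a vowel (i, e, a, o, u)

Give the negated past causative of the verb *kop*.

*kop*: final consonant = /p/, labial → -aba → *kopaba*.
The final sound of the causative form *kopaba* is /a/, which is a vowel, so the past-tense suffix is -ov, giving *kopabaov*.
The past-tense form *kopabaov* — final sound /v/ (a non-sibilant consonant) → -isi → *kopabaovisi*.

kopabaovisi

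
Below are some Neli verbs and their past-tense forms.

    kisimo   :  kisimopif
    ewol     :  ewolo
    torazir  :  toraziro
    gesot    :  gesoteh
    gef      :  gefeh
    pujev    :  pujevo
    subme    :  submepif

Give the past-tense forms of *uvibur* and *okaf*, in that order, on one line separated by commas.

uviburo, okafeh

Looking at the final sound of each stem: -eh when the stem ends in a voiceless consonant (*gesot*, *gef*); -o when the stem ends in a voiced consonant (*ewol*, *torazir*, *pujev*); -pif when the stem ends in a vowel (*kisimo*, *subme*).
Since the final sound of *uvibur* is /r/ (a voiced consonant), it takes -o, giving *uviburo*.
*okaf*: final sound = /f/, a voiceless consonant → -eh → *okafeh*.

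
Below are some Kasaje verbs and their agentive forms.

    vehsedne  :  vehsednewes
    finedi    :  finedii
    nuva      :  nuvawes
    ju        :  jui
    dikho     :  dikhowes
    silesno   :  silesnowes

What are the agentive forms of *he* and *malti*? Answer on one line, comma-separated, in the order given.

Looking at the last vowel of each stem: -i when the last vowel of the stem is a high vowel (*finedi*, *ju*); -wes when the last vowel of the stem is a non-high vowel (*vehsedne*, *nuva*, *dikho*, *silesno*).
*he*: last vowel = /e/, a non-high vowel → -wes → *hewes*.
Since the last vowel of *malti* is /i/ (a high vowel), it takes -i, giving *maltii*.

hewes, maltii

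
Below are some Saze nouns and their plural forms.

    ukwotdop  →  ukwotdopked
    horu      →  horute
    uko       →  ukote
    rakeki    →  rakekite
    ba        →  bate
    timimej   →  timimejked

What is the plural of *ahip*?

ahipked

The alternation tracks the final sound of the stem — -ked when the stem ends in a consonant (*ukwotdop*, *timimej*); -te when the stem ends in a vowel (*horu*, *uko*, *rakeki*, *ba*).
*ahip* — final sound /p/ (a consonant) → -ked → *ahipked*.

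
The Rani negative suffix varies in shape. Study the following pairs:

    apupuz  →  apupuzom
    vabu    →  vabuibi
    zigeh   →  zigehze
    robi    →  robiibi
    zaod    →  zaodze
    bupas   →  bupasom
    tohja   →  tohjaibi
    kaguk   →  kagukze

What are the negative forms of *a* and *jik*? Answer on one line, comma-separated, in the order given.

The alternation tracks the final sound of the stem — -om when the stem ends in a sibilant (*apupuz*, *bupas*); -ze when the stem ends in a non-sibilant consonant (*zigeh*, *zaod*, *kaguk*); -ibi when the stem ends in a vowel (*vabu*, *robi*, *tohja*).
*a*: final sound = /a/, a vowel → -ibi → *aibi*.
*jik*: final sound = /k/, a non-sibilant consonant → -ze → *jikze*.

aibi, jikze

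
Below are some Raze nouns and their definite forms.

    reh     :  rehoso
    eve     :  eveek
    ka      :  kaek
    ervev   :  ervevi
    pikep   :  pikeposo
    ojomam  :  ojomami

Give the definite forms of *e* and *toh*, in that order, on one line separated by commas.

The alternation tracks the final sound of the stem — -oso when the stem ends in a voiceless consonant (*reh*, *pikep*); -i when the stem ends in a voiced consonant (*ervev*, *ojomam*); -ek when the stem ends in a vowel (*eve*, *ka*).
The final sound of *e* is /e/, which is a vowel, so the suffix is -ek, giving *eek*.
Since the final sound of *toh* is /h/ (a voiceless consonant), it takes -oso, giving *tohoso*.

eek, tohoso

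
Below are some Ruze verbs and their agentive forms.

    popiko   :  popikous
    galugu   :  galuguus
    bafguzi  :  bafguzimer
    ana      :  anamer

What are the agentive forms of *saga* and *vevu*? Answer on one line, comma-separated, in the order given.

sagamer, vevuus

The alternation tracks the last vowel of the stem — -us when the last vowel of the stem is a rounded vowel (*popiko*, *galugu*); -mer when the last vowel of the stem is an unrounded vowel (*bafguzi*, *ana*).
*saga* — last vowel /a/ (an unrounded vowel) → -mer → *sagamer*.
Since the last vowel of *vevu* is /u/ (a rounded vowel), it takes -us, giving *vevuus*.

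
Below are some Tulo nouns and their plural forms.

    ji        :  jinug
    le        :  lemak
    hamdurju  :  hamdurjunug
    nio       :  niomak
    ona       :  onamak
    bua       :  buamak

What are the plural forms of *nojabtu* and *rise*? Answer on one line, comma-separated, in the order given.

The pattern is height harmony: -nug when the last vowel of the stem is a high vowel (*ji*, *hamdurju*); -mak when the last vowel of the stem is a non-high vowel (*le*, *nio*, *ona*, *bua*).
*nojabtu*: last vowel = /u/, a high vowel → -nug → *nojabtunug*.
The last vowel of *rise* is /e/, which is a non-high vowel, so the suffix is -mak, giving *risemak*.

nojabtunug, risemak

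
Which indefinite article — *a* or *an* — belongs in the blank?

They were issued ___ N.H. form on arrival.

The indefinite article is chosen by the initial *sound* of the following word, not its spelling.
The initialism *N.H.* is read letter by letter; the first letter, N, is pronounced /ɛn/, which begins with a vowel sound.
So the article is *an*: They were issued an N.H. form on arrival.

an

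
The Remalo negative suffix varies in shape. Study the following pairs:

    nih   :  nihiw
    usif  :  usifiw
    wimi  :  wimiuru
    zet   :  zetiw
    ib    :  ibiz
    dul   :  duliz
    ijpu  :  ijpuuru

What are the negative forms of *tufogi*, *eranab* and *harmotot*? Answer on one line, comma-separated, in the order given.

tufogiuru, eranabiz, harmototiw

The pattern is voicing of the final sound: -iw when the stem ends in a voiceless consonant (*nih*, *usif*, *zet*); -iz when the stem ends in a voiced consonant (*ib*, *dul*); -uru when the stem ends in a vowel (*wimi*, *ijpu*).
The final sound of *tufogi* is /i/, which is a vowel, so the suffix is -uru, giving *tufogiuru*.
*eranab*: final sound = /b/, a voiced consonant → -iz → *eranabiz*.
*harmotot* — final sound /t/ (a voiceless consonant) → -iw → *harmototiw*.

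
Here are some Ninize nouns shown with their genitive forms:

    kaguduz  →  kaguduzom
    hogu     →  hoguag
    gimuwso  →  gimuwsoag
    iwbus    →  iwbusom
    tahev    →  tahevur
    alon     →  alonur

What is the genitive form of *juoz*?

The pattern is sibilance of the final sound: -om when the stem ends in a sibilant (*kaguduz*, *iwbus*); -ur when the stem ends in a non-sibilant consonant (*tahev*, *alon*); -ag when the stem ends in a vowel (*hogu*, *gimuwso*).
Since the final sound of *juoz* is /z/ (a sibilant), it takes -om, giving *juozom*.

juozom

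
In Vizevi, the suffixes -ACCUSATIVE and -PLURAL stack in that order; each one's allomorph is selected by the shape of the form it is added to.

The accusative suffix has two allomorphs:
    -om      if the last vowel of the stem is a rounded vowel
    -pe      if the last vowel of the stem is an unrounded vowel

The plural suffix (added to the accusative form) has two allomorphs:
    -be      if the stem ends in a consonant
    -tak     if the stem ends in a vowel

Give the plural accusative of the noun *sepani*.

Since the last vowel of *sepani* is /i/ (an unrounded vowel), it takes -pe, giving *sepanipe*.
The accusative form *sepanipe* — final sound /e/ (a vowel) → -tak → *sepanipetak*.

sepanipetak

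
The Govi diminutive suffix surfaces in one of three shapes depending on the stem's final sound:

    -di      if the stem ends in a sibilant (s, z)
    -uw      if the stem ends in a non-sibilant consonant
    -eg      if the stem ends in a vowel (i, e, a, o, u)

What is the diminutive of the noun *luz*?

Since the final sound of *luz* is /z/ (a sibilant), it takes -di, giving *luzdi*.

luzdi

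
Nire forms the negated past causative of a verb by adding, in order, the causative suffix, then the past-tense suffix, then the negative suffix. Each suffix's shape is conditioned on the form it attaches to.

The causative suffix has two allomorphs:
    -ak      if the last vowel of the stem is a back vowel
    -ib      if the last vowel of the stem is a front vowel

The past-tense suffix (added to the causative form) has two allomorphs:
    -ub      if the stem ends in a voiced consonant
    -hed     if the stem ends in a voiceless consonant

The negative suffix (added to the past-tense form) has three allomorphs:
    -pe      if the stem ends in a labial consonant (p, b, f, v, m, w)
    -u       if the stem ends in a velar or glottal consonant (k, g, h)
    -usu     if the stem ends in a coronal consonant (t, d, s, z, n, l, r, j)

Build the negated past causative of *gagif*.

gagifibubpe

The last vowel of *gagif* is /i/, which is a front vowel, so the causative suffix is -ib, giving *gagifib*.
The causative form *gagifib* — final consonant /b/ (voiced) → -ub → *gagifibub*.
The past-tense form *gagifibub* — final consonant /b/ (labial) → -pe → *gagifibubpe*.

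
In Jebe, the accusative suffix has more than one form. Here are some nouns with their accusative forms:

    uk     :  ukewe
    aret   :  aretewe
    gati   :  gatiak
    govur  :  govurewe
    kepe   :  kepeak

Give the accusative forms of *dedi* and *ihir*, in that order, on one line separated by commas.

dediak, ihirewe

The alternation tracks the final sound of the stem — -ewe when the stem ends in a consonant (*uk*, *aret*, *govur*); -ak when the stem ends in a vowel (*gati*, *kepe*).
*dedi*: final sound = /i/, a vowel → -ak → *dediak*.
The final sound of *ihir* is /r/, which is a consonant, so the suffix is -ewe, giving *ihirewe*.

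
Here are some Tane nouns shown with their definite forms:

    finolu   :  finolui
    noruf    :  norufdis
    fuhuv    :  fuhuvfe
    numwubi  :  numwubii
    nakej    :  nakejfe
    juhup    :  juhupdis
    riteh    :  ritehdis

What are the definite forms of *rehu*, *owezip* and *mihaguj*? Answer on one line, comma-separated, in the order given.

rehui, owezipdis, mihagujfe

The suffix is conditioned by the final sound: -dis when the stem ends in a voiceless consonant (*noruf*, *juhup*, *riteh*); -fe when the stem ends in a voiced consonant (*fuhuv*, *nakej*); -i when the stem ends in a vowel (*finolu*, *numwubi*).
*rehu* — final sound /u/ (a vowel) → -i → *rehui*.
The final sound of *owezip* is /p/, which is a voiceless consonant, so the suffix is -dis, giving *owezipdis*.
*mihaguj*: final sound = /j/, a voiced consonant → -fe → *mihagujfe*.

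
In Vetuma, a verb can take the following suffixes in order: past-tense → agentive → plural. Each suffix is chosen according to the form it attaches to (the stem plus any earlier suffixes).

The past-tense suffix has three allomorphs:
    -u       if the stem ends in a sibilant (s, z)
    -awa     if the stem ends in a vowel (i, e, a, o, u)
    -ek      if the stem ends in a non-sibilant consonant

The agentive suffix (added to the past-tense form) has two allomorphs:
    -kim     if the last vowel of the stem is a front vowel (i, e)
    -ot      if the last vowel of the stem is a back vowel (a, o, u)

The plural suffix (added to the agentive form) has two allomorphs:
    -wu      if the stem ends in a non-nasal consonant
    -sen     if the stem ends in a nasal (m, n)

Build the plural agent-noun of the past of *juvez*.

juvezuotwu

The final sound of *juvez* is /z/, which is a sibilant, so the past-tense suffix is -u, giving *juvezu*.
The past-tense form *juvezu* — last vowel /u/ (a back vowel) → -ot → *juvezuot*.
The final consonant of the agentive form *juvezuot* is /t/, which is non-nasal, so the plural suffix is -wu, giving *juvezuotwu*.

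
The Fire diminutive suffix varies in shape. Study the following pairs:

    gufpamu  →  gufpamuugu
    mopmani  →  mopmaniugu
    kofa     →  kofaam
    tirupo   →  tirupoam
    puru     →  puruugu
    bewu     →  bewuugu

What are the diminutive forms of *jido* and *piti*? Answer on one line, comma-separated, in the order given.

The alternation tracks the last vowel of the stem — -ugu when the last vowel of the stem is a high vowel (*gufpamu*, *mopmani*, *puru*, *bewu*); -am when the last vowel of the stem is a non-high vowel (*kofa*, *tirupo*).
*jido* — last vowel /o/ (a non-high vowel) → -am → *jidoam*.
Since the last vowel of *piti* is /i/ (a high vowel), it takes -ugu, giving *pitiugu*.

jidoam, pitiugu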